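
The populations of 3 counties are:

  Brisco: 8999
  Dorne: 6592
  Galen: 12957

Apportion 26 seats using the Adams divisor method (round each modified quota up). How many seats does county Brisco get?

Standard divisor 28548/26 ≈ 1098; standard quotas: Brisco 8.196, Dorne 6.004, Galen 11.801.
Rounding up gives 9, 7, 12 = 28 seats, so the divisor must be adjusted.
With modified divisor 1150: modified quotas Brisco 7.825, Dorne 5.732, Galen 11.267.
Rounding up: Brisco 8, Dorne 6, Galen 12 (total 26).
Brisco receives 8.

8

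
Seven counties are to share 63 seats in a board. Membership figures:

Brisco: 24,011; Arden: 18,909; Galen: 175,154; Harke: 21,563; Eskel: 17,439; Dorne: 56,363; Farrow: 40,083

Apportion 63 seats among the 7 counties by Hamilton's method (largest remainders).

The standard divisor is 353522/63 ≈ 5611.46.
Standard quotas: Brisco 4.2789, Arden 3.3697, Galen 31.2136, Harke 3.8427, Eskel 3.1077, Dorne 10.0443, Farrow 7.1431.
Lower quotas: Brisco 4, Arden 3, Galen 31, Harke 3, Eskel 3, Dorne 10, Farrow 7 (sum 61, leaving 2 seats).
Remainders in descending order: Harke 0.8427, Arden 0.3697, Brisco 0.2789, Galen 0.2136, Farrow 0.1431, Eskel 0.1077, Dorne 0.0443.
The surplus seats go to Harke, Arden.

Brisco: 4, Arden: 4, Galen: 31, Harke: 4, Eskel: 3, Dorne: 10, Farrow: 7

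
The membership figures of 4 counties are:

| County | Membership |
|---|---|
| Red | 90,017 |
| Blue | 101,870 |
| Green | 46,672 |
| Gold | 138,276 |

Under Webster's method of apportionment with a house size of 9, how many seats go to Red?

2

Standard divisor 376835/9 ≈ 41870.556; standard quotas: Red 2.150, Blue 2.433, Green 1.115, Gold 3.302.
Rounding to the nearest integer gives 2, 2, 1, 3 = 8 seats, so the divisor must be adjusted.
With modified divisor 40100: modified quotas Red 2.245, Blue 2.540, Green 1.164, Gold 3.448.
Rounding to the nearest integer: Red 2, Blue 3, Green 1, Gold 3 (total 9).
Red receives 2.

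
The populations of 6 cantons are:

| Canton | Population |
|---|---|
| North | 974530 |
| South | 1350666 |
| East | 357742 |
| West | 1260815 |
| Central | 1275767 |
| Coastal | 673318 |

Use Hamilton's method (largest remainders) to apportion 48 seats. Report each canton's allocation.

North 8, South 11, East 3, West 10, Central 10, Coastal 6

Total 5892838; standard divisor 5892838/48 ≈ 122767.458.
Standard quotas: North 7.9380, South 11.0018, East 2.9140, West 10.2699, Central 10.3917, Coastal 5.4845.
Lower quotas: North 7, South 11, East 2, West 10, Central 10, Coastal 5 (sum 45, leaving 3 seats).
Remainders in descending order: North 0.9380, East 0.9140, Coastal 0.4845, Central 0.3917, West 0.2699, South 0.0018.
Largest remainders: North, East, Coastal receive the extra seats.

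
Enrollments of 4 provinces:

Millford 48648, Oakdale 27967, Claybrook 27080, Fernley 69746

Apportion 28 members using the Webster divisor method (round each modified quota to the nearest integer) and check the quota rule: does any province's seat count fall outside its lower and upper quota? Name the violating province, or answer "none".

none

Standard quotas: Millford 7.854, Oakdale 4.515, Claybrook 4.372, Fernley 11.260.
Webster allocation: Millford 8, Oakdale 5, Claybrook 4, Fernley 11.
Every allocation lies between the lower and upper quota.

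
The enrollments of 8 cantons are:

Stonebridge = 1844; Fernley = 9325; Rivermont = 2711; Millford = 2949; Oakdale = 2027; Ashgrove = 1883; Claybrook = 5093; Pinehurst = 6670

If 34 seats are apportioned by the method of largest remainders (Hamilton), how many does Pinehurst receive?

Standard divisor: 32502 ÷ 34 ≈ 955.941.
Standard quotas: Stonebridge 1.9290, Fernley 9.7548, Rivermont 2.8359, Millford 3.0849, Oakdale 2.1204, Ashgrove 1.9698, Claybrook 5.3277, Pinehurst 6.9774.
Lower quotas: Stonebridge 1, Fernley 9, Rivermont 2, Millford 3, Oakdale 2, Ashgrove 1, Claybrook 5, Pinehurst 6 (sum 29, leaving 5 seats).
Remainders in descending order: Pinehurst 0.9774, Ashgrove 0.9698, Stonebridge 0.9290, Rivermont 0.8359, Fernley 0.7548, Claybrook 0.3277, Oakdale 0.1204, Millford 0.0849.
Largest remainders: Pinehurst, Ashgrove, Stonebridge, Rivermont, Fernley receive the extra seats.
Pinehurst receives 7.

7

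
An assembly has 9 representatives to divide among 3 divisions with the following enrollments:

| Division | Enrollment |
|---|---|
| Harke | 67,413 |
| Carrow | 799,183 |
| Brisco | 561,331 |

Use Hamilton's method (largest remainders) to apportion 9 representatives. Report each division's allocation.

Harke=0, Carrow=5, Brisco=4

The standard divisor is 1427927/9 ≈ 158658.556.
Standard quotas: Harke 0.4249, Carrow 5.0371, Brisco 3.5380.
Lower quotas: Harke 0, Carrow 5, Brisco 3 (sum 8, leaving 1 seat).
Remainders in descending order: Brisco 0.5380, Harke 0.4249, Carrow 0.0371.
The surplus seat goes to Brisco.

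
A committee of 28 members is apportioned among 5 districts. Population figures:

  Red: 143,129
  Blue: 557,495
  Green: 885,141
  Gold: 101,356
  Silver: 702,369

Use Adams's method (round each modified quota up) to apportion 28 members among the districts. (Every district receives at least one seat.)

Red 2, Blue 6, Green 10, Gold 2, Silver 8

Standard divisor 2389490/28 ≈ 85338.929; standard quotas: Red 1.677, Blue 6.533, Green 10.372, Gold 1.188, Silver 8.230.
Rounding up gives 2, 7, 11, 2, 9 = 31 seats, so the divisor must be adjusted.
With modified divisor 95600: modified quotas Red 1.497, Blue 5.832, Green 9.259, Gold 1.060, Silver 7.347.
Rounding up: Red 2, Blue 6, Green 10, Gold 2, Silver 8 (total 28).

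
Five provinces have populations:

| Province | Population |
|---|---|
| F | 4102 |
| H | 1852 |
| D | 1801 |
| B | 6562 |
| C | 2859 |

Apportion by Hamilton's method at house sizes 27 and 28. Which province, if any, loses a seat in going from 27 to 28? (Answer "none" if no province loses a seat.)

At 27 seats: F 6, H 3, D 3, B 10, C 5.
At 28 seats: F 7, H 3, D 3, B 11, C 4.
C drops from 5 to 4.

C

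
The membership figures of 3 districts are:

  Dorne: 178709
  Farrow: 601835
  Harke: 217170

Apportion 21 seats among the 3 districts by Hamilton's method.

The standard divisor is 997714/21 ≈ 47510.19.
Standard quotas: Dorne 3.7615, Farrow 12.6675, Harke 4.5710.
Lower quotas: Dorne 3, Farrow 12, Harke 4 (sum 19, leaving 2 seats).
Remainders in descending order: Dorne 0.7615, Farrow 0.6675, Harke 0.5710.
The surplus seats go to Dorne, Farrow.

Dorne=4; Farrow=13; Harke=4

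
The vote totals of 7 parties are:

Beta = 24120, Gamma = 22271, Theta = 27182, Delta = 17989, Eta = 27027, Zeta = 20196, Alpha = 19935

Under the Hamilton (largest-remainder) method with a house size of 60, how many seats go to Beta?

The standard divisor is 158720/60 ≈ 2645.333.
Standard quotas: Beta 9.1179, Gamma 8.4190, Theta 10.2755, Delta 6.8003, Eta 10.2169, Zeta 7.6346, Alpha 7.5359.
Lower quotas: Beta 9, Gamma 8, Theta 10, Delta 6, Eta 10, Zeta 7, Alpha 7 (sum 57, leaving 3 seats).
Remainders in descending order: Delta 0.8003, Zeta 0.6346, Alpha 0.5359, Gamma 0.4190, Theta 0.2755, Eta 0.2169, Beta 0.1179.
The surplus seats go to Delta, Zeta, Alpha.
Beta receives 9.

9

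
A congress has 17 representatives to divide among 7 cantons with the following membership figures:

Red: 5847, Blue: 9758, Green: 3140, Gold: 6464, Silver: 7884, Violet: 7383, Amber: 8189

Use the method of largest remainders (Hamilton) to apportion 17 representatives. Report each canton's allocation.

The standard divisor is 48665/17 ≈ 2862.647.
Standard quotas: Red 2.0425, Blue 3.4087, Green 1.0969, Gold 2.2580, Silver 2.7541, Violet 2.5791, Amber 2.8606.
Lower quotas: Red 2, Blue 3, Green 1, Gold 2, Silver 2, Violet 2, Amber 2 (sum 14, leaving 3 seats).
Remainders in descending order: Amber 0.8606, Silver 0.7541, Violet 0.5791, Blue 0.4087, Gold 0.2580, Green 0.0969, Red 0.0425.
Largest remainders: Amber, Silver, Violet receive the extra seats.

Red: 2; Blue: 3; Green: 1; Gold: 2; Silver: 3; Violet: 3; Amber: 3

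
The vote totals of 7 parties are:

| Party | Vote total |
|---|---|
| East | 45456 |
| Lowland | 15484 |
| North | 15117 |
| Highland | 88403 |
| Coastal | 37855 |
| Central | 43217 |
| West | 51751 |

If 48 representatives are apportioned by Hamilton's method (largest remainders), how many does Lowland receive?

The standard divisor is 297283/48 ≈ 6193.396.
Standard quotas: East 7.3394, Lowland 2.5001, North 2.4408, Highland 14.2738, Coastal 6.1122, Central 6.9779, West 8.3558.
Lower quotas: East 7, Lowland 2, North 2, Highland 14, Coastal 6, Central 6, West 8 (sum 45, leaving 3 seats).
Remainders in descending order: Central 0.9779, Lowland 0.5001, North 0.4408, West 0.3558, East 0.3394, Highland 0.2738, Coastal 0.1122.
Largest remainders: Central, Lowland, North receive the extra seats.
Lowland receives 3.

3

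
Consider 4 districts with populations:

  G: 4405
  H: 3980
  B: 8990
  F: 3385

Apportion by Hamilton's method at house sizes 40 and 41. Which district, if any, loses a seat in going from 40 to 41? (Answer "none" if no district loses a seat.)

At 40 seats: G 8, H 8, B 17, F 7.
At 41 seats: G 9, H 8, B 18, F 6.
F drops from 7 to 6.

F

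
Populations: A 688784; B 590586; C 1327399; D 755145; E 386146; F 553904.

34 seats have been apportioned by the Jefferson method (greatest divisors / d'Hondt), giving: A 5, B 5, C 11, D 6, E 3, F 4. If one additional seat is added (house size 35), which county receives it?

A

Priority for the next seat is population ÷ (current seats + 1).
Priorities: A 114797.333, B 98431.000, C 110616.583, D 107877.857, E 96536.500, F 110780.800.
Highest priority: A.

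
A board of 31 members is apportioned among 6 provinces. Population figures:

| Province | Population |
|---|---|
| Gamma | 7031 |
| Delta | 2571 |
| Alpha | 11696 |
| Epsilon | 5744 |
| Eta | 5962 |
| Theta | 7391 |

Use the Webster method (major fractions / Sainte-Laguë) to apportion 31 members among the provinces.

Standard divisor 40395/31 ≈ 1303.065; standard quotas: Gamma 5.396, Delta 1.973, Alpha 8.976, Epsilon 4.408, Eta 4.575, Theta 5.672.
Rounding to the nearest integer gives Gamma 5, Delta 2, Alpha 9, Epsilon 4, Eta 5, Theta 6 — total 31, matching the house size, so no adjustment is needed.

Gamma 5, Delta 2, Alpha 9, Epsilon 4, Eta 5, Theta 6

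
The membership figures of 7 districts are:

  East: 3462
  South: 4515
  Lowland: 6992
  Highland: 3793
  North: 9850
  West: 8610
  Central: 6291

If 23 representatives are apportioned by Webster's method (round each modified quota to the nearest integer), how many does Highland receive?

Standard divisor 43513/23 ≈ 1891.87; standard quotas: East 1.830, South 2.387, Lowland 3.696, Highland 2.005, North 5.206, West 4.551, Central 3.325.
Rounding to the nearest integer gives East 2, South 2, Lowland 4, Highland 2, North 5, West 5, Central 3 — total 23, matching the house size, so no adjustment is needed.
Highland receives 2.

2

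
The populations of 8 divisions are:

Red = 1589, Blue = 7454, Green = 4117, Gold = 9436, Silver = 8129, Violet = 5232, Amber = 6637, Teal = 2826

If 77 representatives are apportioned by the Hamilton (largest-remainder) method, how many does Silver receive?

14

The standard divisor is 45420/77 ≈ 589.87.
Standard quotas: Red 2.6938, Blue 12.6367, Green 6.9795, Gold 15.9967, Silver 13.7810, Violet 8.8697, Amber 11.2516, Teal 4.7909.
Lower quotas: Red 2, Blue 12, Green 6, Gold 15, Silver 13, Violet 8, Amber 11, Teal 4 (sum 71, leaving 6 seats).
Remainders in descending order: Gold 0.9967, Green 0.9795, Violet 0.8697, Teal 0.7909, Silver 0.7810, Red 0.6938, Blue 0.6367, Amber 0.2516.
The surplus seats go to Gold, Green, Violet, Teal, Silver, Red.
Silver receives 14.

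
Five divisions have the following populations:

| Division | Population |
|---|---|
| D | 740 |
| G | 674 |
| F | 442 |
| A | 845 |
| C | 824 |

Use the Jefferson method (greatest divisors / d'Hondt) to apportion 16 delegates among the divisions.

D 3, G 3, F 2, A 4, C 4

Standard divisor 3525/16 ≈ 220.312; standard quotas: D 3.359, G 3.059, F 2.006, A 3.835, C 3.740.
Rounding down gives 3, 3, 2, 3, 3 = 14 seats, so the divisor must be adjusted.
With modified divisor 200: modified quotas D 3.700, G 3.370, F 2.210, A 4.225, C 4.120.
Rounding down: D 3, G 3, F 2, A 4, C 4 (total 16).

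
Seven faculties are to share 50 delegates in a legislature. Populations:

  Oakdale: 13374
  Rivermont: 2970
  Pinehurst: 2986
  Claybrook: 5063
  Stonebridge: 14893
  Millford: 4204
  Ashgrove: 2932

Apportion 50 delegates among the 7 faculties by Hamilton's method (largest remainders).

The standard divisor is 46422/50 ≈ 928.44.
Standard quotas: Oakdale 14.4048, Rivermont 3.1989, Pinehurst 3.2161, Claybrook 5.4532, Stonebridge 16.0409, Millford 4.5280, Ashgrove 3.1580.
Lower quotas: Oakdale 14, Rivermont 3, Pinehurst 3, Claybrook 5, Stonebridge 16, Millford 4, Ashgrove 3 (sum 48, leaving 2 seats).
Remainders in descending order: Millford 0.5280, Claybrook 0.4532, Oakdale 0.4048, Pinehurst 0.2161, Rivermont 0.1989, Ashgrove 0.1580, Stonebridge 0.0409.
The surplus seats go to Millford, Claybrook.

Oakdale 14, Rivermont 3, Pinehurst 3, Claybrook 6, Stonebridge 16, Millford 5, Ashgrove 3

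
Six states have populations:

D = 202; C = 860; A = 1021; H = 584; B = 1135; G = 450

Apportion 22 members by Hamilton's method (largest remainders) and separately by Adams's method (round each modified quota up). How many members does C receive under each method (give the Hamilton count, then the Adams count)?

5 and 4

Hamilton: D 1, C 5, A 5, H 3, B 6, G 2.
Adams: D 1, C 4, A 5, H 3, B 6, G 3.
C gets 5 under Hamilton and 4 under Adams.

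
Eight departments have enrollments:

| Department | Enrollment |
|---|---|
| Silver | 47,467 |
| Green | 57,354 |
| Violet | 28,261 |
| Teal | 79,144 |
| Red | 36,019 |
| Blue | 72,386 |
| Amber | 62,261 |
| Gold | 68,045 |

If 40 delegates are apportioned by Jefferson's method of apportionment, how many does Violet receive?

2

Standard divisor 450937/40 ≈ 11273.425; standard quotas: Silver 4.211, Green 5.088, Violet 2.507, Teal 7.020, Red 3.195, Blue 6.421, Amber 5.523, Gold 6.036.
Rounding down gives 4, 5, 2, 7, 3, 6, 5, 6 = 38 seats, so the divisor must be adjusted.
With modified divisor 10100: modified quotas Silver 4.700, Green 5.679, Violet 2.798, Teal 7.836, Red 3.566, Blue 7.167, Amber 6.164, Gold 6.737.
Rounding down: Silver 4, Green 5, Violet 2, Teal 7, Red 3, Blue 7, Amber 6, Gold 6 (total 40).
Violet receives 2.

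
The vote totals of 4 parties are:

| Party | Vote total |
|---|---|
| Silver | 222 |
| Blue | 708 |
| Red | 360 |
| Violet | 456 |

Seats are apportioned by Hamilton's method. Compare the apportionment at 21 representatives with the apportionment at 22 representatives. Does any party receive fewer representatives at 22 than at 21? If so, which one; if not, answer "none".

At 21 seats: Silver 3, Blue 9, Red 4, Violet 5.
At 22 seats: Silver 3, Blue 9, Red 4, Violet 6.
No party's allocation decreased.

none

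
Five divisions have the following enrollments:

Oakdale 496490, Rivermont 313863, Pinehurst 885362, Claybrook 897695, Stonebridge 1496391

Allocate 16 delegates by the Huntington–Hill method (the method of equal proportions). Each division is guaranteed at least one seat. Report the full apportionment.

Oakdale 2; Rivermont 1; Pinehurst 3; Claybrook 4; Stonebridge 6

With divisor 257362: modified quotas Oakdale 1.929, Rivermont 1.220, Pinehurst 3.440, Claybrook 3.488, Stonebridge 5.814.
Geometric-mean thresholds: Oakdale √(1·2)=1.414, Rivermont √(1·2)=1.414, Pinehurst √(3·4)=3.464, Claybrook √(3·4)=3.464, Stonebridge √(5·6)=5.477.
Each quota rounded against its threshold gives Oakdale 2, Rivermont 1, Pinehurst 3, Claybrook 4, Stonebridge 6 (total 16).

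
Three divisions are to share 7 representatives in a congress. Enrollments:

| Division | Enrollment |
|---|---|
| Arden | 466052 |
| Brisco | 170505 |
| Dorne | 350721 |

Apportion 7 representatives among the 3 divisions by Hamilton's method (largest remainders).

Standard divisor: 987278 ÷ 7 ≈ 141039.714.
Standard quotas: Arden 3.3044, Brisco 1.2089, Dorne 2.4867.
Lower quotas: Arden 3, Brisco 1, Dorne 2 (sum 6, leaving 1 seat).
Remainders in descending order: Dorne 0.4867, Arden 0.3044, Brisco 0.2089.
The surplus seat goes to Dorne.

Arden=3, Brisco=1, Dorne=3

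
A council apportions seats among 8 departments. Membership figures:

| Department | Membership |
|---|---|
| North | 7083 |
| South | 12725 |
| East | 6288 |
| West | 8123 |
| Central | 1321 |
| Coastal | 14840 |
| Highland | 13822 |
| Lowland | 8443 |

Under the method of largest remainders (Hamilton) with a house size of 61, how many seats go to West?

7

Standard divisor: 72645 ÷ 61 ≈ 1190.902.
Standard quotas: North 5.9476, South 10.6852, East 5.2800, West 6.8209, Central 1.1092, Coastal 12.4611, Highland 11.6063, Lowland 7.0896.
Lower quotas: North 5, South 10, East 5, West 6, Central 1, Coastal 12, Highland 11, Lowland 7 (sum 57, leaving 4 seats).
Remainders in descending order: North 0.9476, West 0.8209, South 0.6852, Highland 0.6063, Coastal 0.4611, East 0.2800, Central 0.1092, Lowland 0.0896.
The surplus seats go to North, West, South, Highland.
West receives 7.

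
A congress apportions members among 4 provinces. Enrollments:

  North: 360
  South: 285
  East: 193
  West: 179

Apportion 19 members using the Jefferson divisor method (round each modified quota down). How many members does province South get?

Standard divisor 1017/19 ≈ 53.526; standard quotas: North 6.726, South 5.324, East 3.606, West 3.344.
Rounding down gives 6, 5, 3, 3 = 17 seats, so the divisor must be adjusted.
With modified divisor 48: modified quotas North 7.500, South 5.938, East 4.021, West 3.729.
Rounding down: North 7, South 5, East 4, West 3 (total 19).
South receives 5.

5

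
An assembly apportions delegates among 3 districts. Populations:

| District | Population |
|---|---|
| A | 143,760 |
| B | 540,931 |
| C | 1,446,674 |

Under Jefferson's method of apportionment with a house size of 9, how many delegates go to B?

Standard divisor 2131365/9 ≈ 236818.333; standard quotas: A 0.607, B 2.284, C 6.109.
Rounding down gives 0, 2, 6 = 8 seats, so the divisor must be adjusted.
With modified divisor 193800: modified quotas A 0.742, B 2.791, C 7.465.
Rounding down: A 0, B 2, C 7 (total 9).
B receives 2.

2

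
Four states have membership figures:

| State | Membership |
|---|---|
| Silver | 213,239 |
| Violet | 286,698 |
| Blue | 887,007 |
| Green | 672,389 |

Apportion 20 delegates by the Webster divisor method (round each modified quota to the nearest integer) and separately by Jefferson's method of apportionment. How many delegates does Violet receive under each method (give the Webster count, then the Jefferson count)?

3 and 2

Webster: Silver 2, Violet 3, Blue 9, Green 6.
Jefferson: Silver 2, Violet 2, Blue 9, Green 7.
Violet gets 3 under Webster and 2 under Jefferson.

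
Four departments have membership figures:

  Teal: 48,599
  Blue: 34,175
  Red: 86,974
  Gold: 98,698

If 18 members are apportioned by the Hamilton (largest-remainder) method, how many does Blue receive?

The standard divisor is 268446/18 ≈ 14913.667.
Standard quotas: Teal 3.2587, Blue 2.2915, Red 5.8318, Gold 6.6180.
Lower quotas: Teal 3, Blue 2, Red 5, Gold 6 (sum 16, leaving 2 seats).
Remainders in descending order: Red 0.8318, Gold 0.6180, Blue 0.2915, Teal 0.2587.
Largest remainders: Red, Gold receive the extra seats.
Blue receives 2.

2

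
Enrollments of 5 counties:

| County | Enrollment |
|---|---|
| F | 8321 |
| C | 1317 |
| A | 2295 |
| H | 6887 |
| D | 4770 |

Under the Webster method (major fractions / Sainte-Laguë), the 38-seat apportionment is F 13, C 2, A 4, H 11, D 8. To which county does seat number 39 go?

Priority for the next seat is population ÷ (current seats + 0.5).
Priorities: F 616.370, C 526.800, A 510.000, H 598.870, D 561.176.
Highest priority: F.

F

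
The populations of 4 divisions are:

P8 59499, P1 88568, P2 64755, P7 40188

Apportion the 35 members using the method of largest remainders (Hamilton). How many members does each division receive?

P8 8, P1 12, P2 9, P7 6

Standard divisor: 253010 ÷ 35 ≈ 7228.857.
Standard quotas: P8 8.2308, P1 12.2520, P2 8.9578, P7 5.5594.
Lower quotas: P8 8, P1 12, P2 8, P7 5 (sum 33, leaving 2 seats).
Remainders in descending order: P2 0.9578, P7 0.5594, P1 0.2520, P8 0.2308.
Largest remainders: P2, P7 receive the extra seats.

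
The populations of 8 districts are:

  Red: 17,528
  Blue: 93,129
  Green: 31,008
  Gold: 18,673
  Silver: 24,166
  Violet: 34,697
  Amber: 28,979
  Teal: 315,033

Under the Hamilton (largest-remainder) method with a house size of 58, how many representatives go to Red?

2

The standard divisor is 563213/58 ≈ 9710.569.
Standard quotas: Red 1.8050, Blue 9.5905, Green 3.1932, Gold 1.9230, Silver 2.4886, Violet 3.5731, Amber 2.9843, Teal 32.4423.
Lower quotas: Red 1, Blue 9, Green 3, Gold 1, Silver 2, Violet 3, Amber 2, Teal 32 (sum 53, leaving 5 seats).
Remainders in descending order: Amber 0.9843, Gold 0.9230, Red 0.8050, Blue 0.5905, Violet 0.5731, Silver 0.4886, Teal 0.4423, Green 0.1932.
The surplus seats go to Amber, Gold, Red, Blue, Violet.
Red receives 2.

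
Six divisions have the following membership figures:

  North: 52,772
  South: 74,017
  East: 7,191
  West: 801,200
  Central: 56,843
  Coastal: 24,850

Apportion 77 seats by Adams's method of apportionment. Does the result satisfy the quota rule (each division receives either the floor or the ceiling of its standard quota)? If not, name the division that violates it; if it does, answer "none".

Standard quotas: North 3.996, South 5.605, East 0.545, West 60.669, Central 4.304, Coastal 1.882.
Adams allocation: North 4, South 6, East 1, West 59, Central 5, Coastal 2.
West has quota 60.669 (lower 60, upper 61) but receives 59 — outside the quota interval.

West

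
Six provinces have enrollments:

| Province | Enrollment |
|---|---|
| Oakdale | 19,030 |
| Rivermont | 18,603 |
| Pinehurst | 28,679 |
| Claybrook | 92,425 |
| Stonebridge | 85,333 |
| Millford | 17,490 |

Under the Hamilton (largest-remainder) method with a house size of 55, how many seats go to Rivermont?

4

Standard divisor: 261560 ÷ 55 ≈ 4755.636.
Standard quotas: Oakdale 4.0016, Rivermont 3.9118, Pinehurst 6.0305, Claybrook 19.4348, Stonebridge 17.9436, Millford 3.6777.
Lower quotas: Oakdale 4, Rivermont 3, Pinehurst 6, Claybrook 19, Stonebridge 17, Millford 3 (sum 52, leaving 3 seats).
Remainders in descending order: Stonebridge 0.9436, Rivermont 0.9118, Millford 0.6777, Claybrook 0.4348, Pinehurst 0.0305, Oakdale 0.0016.
Largest remainders: Stonebridge, Rivermont, Millford receive the extra seats.
Rivermont receives 4.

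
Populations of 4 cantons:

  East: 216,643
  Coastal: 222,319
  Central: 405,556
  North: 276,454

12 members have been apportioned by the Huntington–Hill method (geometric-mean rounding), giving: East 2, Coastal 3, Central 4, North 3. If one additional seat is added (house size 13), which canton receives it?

Priority for the next seat is population ÷ (√(s·(s+1))).
Priorities: East 88444.134, Coastal 64177.967, Central 90685.078, North 79805.396.
Highest priority: Central.

Central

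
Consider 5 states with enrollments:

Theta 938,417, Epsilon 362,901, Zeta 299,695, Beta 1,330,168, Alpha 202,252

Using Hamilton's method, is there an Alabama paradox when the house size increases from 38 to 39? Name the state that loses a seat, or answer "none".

Alpha

At 38 seats: Theta 11, Epsilon 4, Zeta 4, Beta 16, Alpha 3.
At 39 seats: Theta 12, Epsilon 4, Zeta 4, Beta 17, Alpha 2.
Alpha drops from 3 to 2.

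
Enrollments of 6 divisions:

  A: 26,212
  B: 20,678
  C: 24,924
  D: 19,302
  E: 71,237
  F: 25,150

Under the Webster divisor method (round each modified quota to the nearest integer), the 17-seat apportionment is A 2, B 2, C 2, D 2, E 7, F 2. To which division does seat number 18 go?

A

Priority for the next seat is population ÷ (current seats + 0.5).
Priorities: A 10484.800, B 8271.200, C 9969.600, D 7720.800, E 9498.267, F 10060.000.
Highest priority: A.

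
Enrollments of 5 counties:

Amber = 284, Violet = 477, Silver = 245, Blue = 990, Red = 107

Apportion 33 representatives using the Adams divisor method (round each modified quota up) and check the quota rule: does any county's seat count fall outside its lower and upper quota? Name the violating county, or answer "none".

none

Standard quotas: Amber 4.456, Violet 7.485, Silver 3.845, Blue 15.535, Red 1.679.
Adams allocation: Amber 5, Violet 7, Silver 4, Blue 15, Red 2.
Every allocation lies between the lower and upper quota.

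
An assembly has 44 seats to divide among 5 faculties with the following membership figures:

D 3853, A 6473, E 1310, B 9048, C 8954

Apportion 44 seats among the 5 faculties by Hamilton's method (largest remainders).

D=6, A=10, E=2, B=13, C=13

Standard divisor: 29638 ÷ 44 ≈ 673.591.
Standard quotas: D 5.7201, A 9.6097, E 1.9448, B 13.4325, C 13.2929.
Lower quotas: D 5, A 9, E 1, B 13, C 13 (sum 41, leaving 3 seats).
Remainders in descending order: E 0.9448, D 0.7201, A 0.6097, B 0.4325, C 0.2929.
Largest remainders: E, D, A receive the extra seats.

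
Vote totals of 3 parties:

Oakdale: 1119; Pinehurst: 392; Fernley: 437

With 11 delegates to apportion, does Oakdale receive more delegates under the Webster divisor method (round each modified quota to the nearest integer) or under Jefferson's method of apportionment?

Jefferson

Webster: Oakdale 6, Pinehurst 2, Fernley 3.
Jefferson: Oakdale 7, Pinehurst 2, Fernley 2.
Oakdale gets 6 under Webster and 7 under Jefferson.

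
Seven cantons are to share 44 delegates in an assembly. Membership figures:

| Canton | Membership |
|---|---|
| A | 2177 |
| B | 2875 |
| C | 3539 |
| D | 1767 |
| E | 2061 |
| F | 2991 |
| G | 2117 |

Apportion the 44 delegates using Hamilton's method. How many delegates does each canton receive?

A 6; B 7; C 9; D 4; E 5; F 8; G 5

Standard divisor: 17527 ÷ 44 ≈ 398.341.
Standard quotas: A 5.465, B 7.217, C 8.884, D 4.436, E 5.174, F 7.509, G 5.315.
Lower quotas: A 5, B 7, C 8, D 4, E 5, F 7, G 5 (sum 41, leaving 3 seats).
Remainders in descending order: C 0.884, F 0.509, A 0.465, D 0.436, G 0.315, B 0.217, E 0.174.
Largest remainders: C, F, A receive the extra seats.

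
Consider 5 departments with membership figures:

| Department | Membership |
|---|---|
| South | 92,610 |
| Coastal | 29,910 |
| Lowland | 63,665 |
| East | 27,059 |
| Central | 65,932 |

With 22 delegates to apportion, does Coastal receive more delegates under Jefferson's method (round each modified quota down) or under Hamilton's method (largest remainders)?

Jefferson: South 8, Coastal 2, Lowland 5, East 2, Central 5.
Hamilton: South 7, Coastal 3, Lowland 5, East 2, Central 5.
Coastal gets 2 under Jefferson and 3 under Hamilton.

Hamilton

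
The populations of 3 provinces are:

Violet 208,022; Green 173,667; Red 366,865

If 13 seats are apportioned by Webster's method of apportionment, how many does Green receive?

Standard divisor 748554/13 ≈ 57581.077; standard quotas: Violet 3.613, Green 3.016, Red 6.371.
Rounding to the nearest integer gives Violet 4, Green 3, Red 6 — total 13, matching the house size, so no adjustment is needed.
Green receives 3.

3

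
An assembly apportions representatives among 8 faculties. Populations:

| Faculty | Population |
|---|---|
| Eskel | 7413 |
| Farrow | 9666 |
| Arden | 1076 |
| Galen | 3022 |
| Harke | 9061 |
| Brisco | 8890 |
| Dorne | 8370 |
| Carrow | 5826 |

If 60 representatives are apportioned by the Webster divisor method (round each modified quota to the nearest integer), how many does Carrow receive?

Standard divisor 53324/60 ≈ 888.733; standard quotas: Eskel 8.341, Farrow 10.876, Arden 1.211, Galen 3.400, Harke 10.195, Brisco 10.003, Dorne 9.418, Carrow 6.555.
Rounding to the nearest integer gives 8, 11, 1, 3, 10, 10, 9, 7 = 59 seats, so the divisor must be adjusted.
With modified divisor 877: modified quotas Eskel 8.453, Farrow 11.022, Arden 1.227, Galen 3.446, Harke 10.332, Brisco 10.137, Dorne 9.544, Carrow 6.643.
Rounding to the nearest integer: Eskel 8, Farrow 11, Arden 1, Galen 3, Harke 10, Brisco 10, Dorne 10, Carrow 7 (total 60).
Carrow receives 7.

7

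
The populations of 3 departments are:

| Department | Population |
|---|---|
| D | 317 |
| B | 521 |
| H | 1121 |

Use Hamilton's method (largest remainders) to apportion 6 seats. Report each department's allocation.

D 1; B 2; H 3

Standard divisor: 1959 ÷ 6 ≈ 326.5.
Standard quotas: D 0.971, B 1.596, H 3.433.
Lower quotas: D 0, B 1, H 3 (sum 4, leaving 2 seats).
Remainders in descending order: D 0.971, B 0.596, H 0.433.
The surplus seats go to D, B.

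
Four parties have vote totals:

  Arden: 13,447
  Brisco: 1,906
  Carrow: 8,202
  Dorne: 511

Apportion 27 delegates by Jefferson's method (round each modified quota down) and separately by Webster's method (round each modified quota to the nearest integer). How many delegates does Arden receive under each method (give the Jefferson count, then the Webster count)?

Jefferson: Arden 16, Brisco 2, Carrow 9, Dorne 0.
Webster: Arden 15, Brisco 2, Carrow 9, Dorne 1.
Arden gets 16 under Jefferson and 15 under Webster.

16 and 15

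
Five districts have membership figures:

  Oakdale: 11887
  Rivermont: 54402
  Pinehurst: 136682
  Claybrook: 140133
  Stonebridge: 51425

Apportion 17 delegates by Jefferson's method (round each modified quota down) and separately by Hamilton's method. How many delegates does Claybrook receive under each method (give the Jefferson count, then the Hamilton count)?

7 and 6

Jefferson: Oakdale 0, Rivermont 2, Pinehurst 6, Claybrook 7, Stonebridge 2.
Hamilton: Oakdale 1, Rivermont 2, Pinehurst 6, Claybrook 6, Stonebridge 2.
Claybrook gets 7 under Jefferson and 6 under Hamilton.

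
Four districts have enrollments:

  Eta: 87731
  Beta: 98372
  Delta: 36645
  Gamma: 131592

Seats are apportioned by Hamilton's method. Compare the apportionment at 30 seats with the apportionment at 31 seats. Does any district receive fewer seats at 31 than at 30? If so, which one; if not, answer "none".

none

At 30 seats: Eta 8, Beta 8, Delta 3, Gamma 11.
At 31 seats: Eta 8, Beta 9, Delta 3, Gamma 11.
No district's allocation decreased.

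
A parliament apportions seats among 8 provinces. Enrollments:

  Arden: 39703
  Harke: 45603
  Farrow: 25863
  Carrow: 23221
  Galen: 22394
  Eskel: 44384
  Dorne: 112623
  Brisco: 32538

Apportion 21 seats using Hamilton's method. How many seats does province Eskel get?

The standard divisor is 346329/21 ≈ 16491.857.
Standard quotas: Arden 2.4074, Harke 2.7652, Farrow 1.5682, Carrow 1.4080, Galen 1.3579, Eskel 2.6913, Dorne 6.8290, Brisco 1.9730.
Lower quotas: Arden 2, Harke 2, Farrow 1, Carrow 1, Galen 1, Eskel 2, Dorne 6, Brisco 1 (sum 16, leaving 5 seats).
Remainders in descending order: Brisco 0.9730, Dorne 0.8290, Harke 0.7652, Eskel 0.6913, Farrow 0.5682, Carrow 0.4080, Arden 0.4074, Galen 0.3579.
Largest remainders: Brisco, Dorne, Harke, Eskel, Farrow receive the extra seats.
Eskel receives 3.

3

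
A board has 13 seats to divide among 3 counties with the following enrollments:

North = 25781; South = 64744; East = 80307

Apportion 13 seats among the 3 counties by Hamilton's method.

North=2, South=5, East=6

Standard divisor: 170832 ÷ 13 ≈ 13140.923.
Standard quotas: North 1.9619, South 4.9269, East 6.1112.
Lower quotas: North 1, South 4, East 6 (sum 11, leaving 2 seats).
Remainders in descending order: North 0.9619, South 0.9269, East 0.1112.
The surplus seats go to North, South.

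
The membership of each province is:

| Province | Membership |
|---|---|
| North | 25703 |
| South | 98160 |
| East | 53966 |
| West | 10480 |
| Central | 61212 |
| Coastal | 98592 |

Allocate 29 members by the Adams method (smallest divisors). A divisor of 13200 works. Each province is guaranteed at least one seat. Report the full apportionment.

With modified divisor 13200: modified quotas North 1.947, South 7.436, East 4.088, West 0.794, Central 4.637, Coastal 7.469.
Rounding up: North 2, South 8, East 5, West 1, Central 5, Coastal 8 (total 29).

North=2, South=8, East=5, West=1, Central=5, Coastal=8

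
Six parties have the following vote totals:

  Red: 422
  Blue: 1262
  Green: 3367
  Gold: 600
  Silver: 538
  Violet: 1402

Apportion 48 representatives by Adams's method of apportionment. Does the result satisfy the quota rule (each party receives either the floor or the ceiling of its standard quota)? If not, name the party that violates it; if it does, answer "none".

Standard quotas: Red 2.668, Blue 7.980, Green 21.290, Gold 3.794, Silver 3.402, Violet 8.865.
Adams allocation: Red 3, Blue 8, Green 20, Gold 4, Silver 4, Violet 9.
Green has quota 21.290 (lower 21, upper 22) but receives 20 — outside the quota interval.

Green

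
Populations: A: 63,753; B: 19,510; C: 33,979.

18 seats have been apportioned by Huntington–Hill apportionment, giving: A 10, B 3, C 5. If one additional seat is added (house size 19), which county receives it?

Priority for the next seat is population ÷ (√(s·(s+1))).
Priorities: A 6078.610, B 5632.052, C 6203.688.
Highest priority: C.

C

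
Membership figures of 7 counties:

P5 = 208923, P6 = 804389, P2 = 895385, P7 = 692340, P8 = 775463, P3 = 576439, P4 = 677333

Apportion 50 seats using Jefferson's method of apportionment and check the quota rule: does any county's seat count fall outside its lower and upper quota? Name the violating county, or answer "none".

Standard quotas: P5 2.256, P6 8.686, P2 9.669, P7 7.476, P8 8.374, P3 6.225, P4 7.314.
Jefferson allocation: P5 2, P6 9, P2 10, P7 8, P8 8, P3 6, P4 7.
Every allocation lies between the lower and upper quota.

none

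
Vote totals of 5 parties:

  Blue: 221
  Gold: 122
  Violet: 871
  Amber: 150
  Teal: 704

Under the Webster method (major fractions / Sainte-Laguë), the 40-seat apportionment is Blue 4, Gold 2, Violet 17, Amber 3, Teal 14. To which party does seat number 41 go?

Priority for the next seat is population ÷ (current seats + 0.5).
Priorities: Blue 49.111, Gold 48.800, Violet 49.771, Amber 42.857, Teal 48.552.
Highest priority: Violet.

Violet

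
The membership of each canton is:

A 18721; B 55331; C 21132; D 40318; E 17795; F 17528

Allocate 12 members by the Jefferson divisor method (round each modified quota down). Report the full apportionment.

Standard divisor 170825/12 ≈ 14235.417; standard quotas: A 1.315, B 3.887, C 1.484, D 2.832, E 1.250, F 1.231.
Rounding down gives 1, 3, 1, 2, 1, 1 = 9 seats, so the divisor must be adjusted.
With modified divisor 10800: modified quotas A 1.733, B 5.123, C 1.957, D 3.733, E 1.648, F 1.623.
Rounding down: A 1, B 5, C 1, D 3, E 1, F 1 (total 12).

A 1, B 5, C 1, D 3, E 1, F 1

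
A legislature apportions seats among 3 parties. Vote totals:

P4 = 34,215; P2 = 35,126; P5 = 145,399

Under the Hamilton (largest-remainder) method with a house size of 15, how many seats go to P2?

3

Standard divisor: 214740 ÷ 15 = 14316.
Standard quotas: P4 2.3900, P2 2.4536, P5 10.1564.
Lower quotas: P4 2, P2 2, P5 10 (sum 14, leaving 1 seat).
Remainders in descending order: P2 0.4536, P4 0.3900, P5 0.1564.
The surplus seat goes to P2.
P2 receives 3.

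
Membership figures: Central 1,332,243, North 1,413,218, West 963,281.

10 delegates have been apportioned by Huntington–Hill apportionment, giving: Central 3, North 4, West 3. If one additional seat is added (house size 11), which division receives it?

Central

Priority for the next seat is population ÷ (√(s·(s+1))).
Priorities: Central 384585.427, North 316005.152, West 278075.272.
Highest priority: Central.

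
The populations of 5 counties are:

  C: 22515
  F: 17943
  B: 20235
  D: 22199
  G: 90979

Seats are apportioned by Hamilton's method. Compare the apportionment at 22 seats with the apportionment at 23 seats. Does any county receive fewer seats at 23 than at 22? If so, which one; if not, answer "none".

At 22 seats: C 3, F 2, B 3, D 3, G 11.
At 23 seats: C 3, F 2, B 3, D 3, G 12.
No county's allocation decreased.

none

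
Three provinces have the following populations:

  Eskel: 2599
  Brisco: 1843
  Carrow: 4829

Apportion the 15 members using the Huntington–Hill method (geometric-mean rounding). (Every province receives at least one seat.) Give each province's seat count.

Eskel 4, Brisco 3, Carrow 8

With divisor 613: modified quotas Eskel 4.240, Brisco 3.007, Carrow 7.878.
Geometric-mean thresholds: Eskel √(4·5)=4.472, Brisco √(3·4)=3.464, Carrow √(7·8)=7.483.
Each quota rounded against its threshold gives Eskel 4, Brisco 3, Carrow 8 (total 15).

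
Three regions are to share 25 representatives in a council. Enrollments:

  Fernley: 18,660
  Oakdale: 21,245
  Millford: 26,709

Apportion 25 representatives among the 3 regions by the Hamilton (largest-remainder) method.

Standard divisor: 66614 ÷ 25 ≈ 2664.56.
Standard quotas: Fernley 7.0030, Oakdale 7.9732, Millford 10.0238.
Lower quotas: Fernley 7, Oakdale 7, Millford 10 (sum 24, leaving 1 seat).
Remainders in descending order: Oakdale 0.9732, Millford 0.0238, Fernley 0.0030.
Largest remainder: Oakdale receives the extra seat.

Fernley: 7, Oakdale: 8, Millford: 10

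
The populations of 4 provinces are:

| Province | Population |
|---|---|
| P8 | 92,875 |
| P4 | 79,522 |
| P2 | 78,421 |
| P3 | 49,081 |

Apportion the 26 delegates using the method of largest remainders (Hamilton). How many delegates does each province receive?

P8=8, P4=7, P2=7, P3=4

The standard divisor is 299899/26 ≈ 11534.577.
Standard quotas: P8 8.0519, P4 6.8942, P2 6.7988, P3 4.2551.
Lower quotas: P8 8, P4 6, P2 6, P3 4 (sum 24, leaving 2 seats).
Remainders in descending order: P4 0.8942, P2 0.7988, P3 0.2551, P8 0.0519.
Largest remainders: P4, P2 receive the extra seats.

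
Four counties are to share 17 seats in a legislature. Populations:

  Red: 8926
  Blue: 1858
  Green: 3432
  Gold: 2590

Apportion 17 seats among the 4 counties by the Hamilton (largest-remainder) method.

Total 16806; standard divisor 16806/17 ≈ 988.588.
Standard quotas: Red 9.0290, Blue 1.8794, Green 3.4716, Gold 2.6199.
Lower quotas: Red 9, Blue 1, Green 3, Gold 2 (sum 15, leaving 2 seats).
Remainders in descending order: Blue 0.8794, Gold 0.6199, Green 0.4716, Red 0.0290.
Largest remainders: Blue, Gold receive the extra seats.

Red 9, Blue 2, Green 3, Gold 3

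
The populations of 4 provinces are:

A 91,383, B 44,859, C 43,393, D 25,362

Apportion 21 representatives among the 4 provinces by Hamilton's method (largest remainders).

The standard divisor is 204997/21 ≈ 9761.762.
Standard quotas: A 9.3613, B 4.5954, C 4.4452, D 2.5981.
Lower quotas: A 9, B 4, C 4, D 2 (sum 19, leaving 2 seats).
Remainders in descending order: D 0.5981, B 0.5954, C 0.4452, A 0.3613.
The surplus seats go to D, B.

A 9; B 5; C 4; D 3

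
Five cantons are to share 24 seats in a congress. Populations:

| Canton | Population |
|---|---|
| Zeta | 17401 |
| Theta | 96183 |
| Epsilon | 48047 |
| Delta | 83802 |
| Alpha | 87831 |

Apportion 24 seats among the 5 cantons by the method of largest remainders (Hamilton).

Total 333264; standard divisor 333264/24 = 13886.
Standard quotas: Zeta 1.2531, Theta 6.9266, Epsilon 3.4601, Delta 6.0350, Alpha 6.3251.
Lower quotas: Zeta 1, Theta 6, Epsilon 3, Delta 6, Alpha 6 (sum 22, leaving 2 seats).
Remainders in descending order: Theta 0.9266, Epsilon 0.4601, Alpha 0.3251, Zeta 0.2531, Delta 0.0350.
The surplus seats go to Theta, Epsilon.

Zeta 1, Theta 7, Epsilon 4, Delta 6, Alpha 6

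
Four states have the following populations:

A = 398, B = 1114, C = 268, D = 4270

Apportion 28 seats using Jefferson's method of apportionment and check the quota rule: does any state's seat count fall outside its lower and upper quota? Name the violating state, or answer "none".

Standard quotas: A 1.842, B 5.156, C 1.240, D 19.762.
Jefferson allocation: A 1, B 5, C 1, D 21.
D has quota 19.762 (lower 19, upper 20) but receives 21 — outside the quota interval.

D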